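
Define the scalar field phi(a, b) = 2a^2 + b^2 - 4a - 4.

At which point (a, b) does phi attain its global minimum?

phi(a,b) separates as P(a) + Q(b) − 4, so its minimum is min P + min Q − 4.
P'(a) = 4a - 4 vanishes at a ∈ {1}; Q'(b) = 2b vanishes at b ∈ {0}.
Local minima of P (where P''>0): P(1)=-2. Local minima of Q: Q(0)=0.
So the global minimum of phi is P(1) + Q(0) − 4 = -2 + 0 − 4 = -6, attained at (1, 0).

(1, 0)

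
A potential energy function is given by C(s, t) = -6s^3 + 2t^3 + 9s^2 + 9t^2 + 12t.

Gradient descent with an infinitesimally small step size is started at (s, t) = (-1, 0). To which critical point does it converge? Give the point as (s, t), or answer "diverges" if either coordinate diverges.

(0, -1)

C is separable, so gradient descent decouples: s follows -∂C/∂s, t follows -∂C/∂t.
∂C/∂s = -18s(s - 1); at s=-1 this is -36, so s increases.
∂C/∂t = 6(t + 1)(t + 2); at t=0 this is 12, so t decreases.
s converges to its nearest critical value 0 (a local min of the s-part); t converges to -1. The iterate converges to (0, -1).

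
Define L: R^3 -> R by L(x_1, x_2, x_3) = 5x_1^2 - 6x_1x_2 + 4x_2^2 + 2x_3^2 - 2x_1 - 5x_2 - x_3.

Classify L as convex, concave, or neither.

convex

L is quadratic, so its Hessian is the constant matrix H = [[10, -6, 0], [-6, 8, 0], [0, 0, 4]].
Leading principal minors: 10, 44, 176.
All positive ⇒ H ≻ 0 ⇒ convex.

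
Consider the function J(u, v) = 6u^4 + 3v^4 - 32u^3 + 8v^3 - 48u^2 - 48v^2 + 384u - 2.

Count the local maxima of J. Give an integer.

1

J separates as a function of u plus a function of v, so ∇J=0 decouples.
∂J/∂u = 24(u - 4)(u - 2)(u + 2) = 0 at u ∈ {-2, 2, 4}; ∂J/∂v = 12v(v - 2)(v + 4) = 0 at v ∈ {-4, 0, 2}.
The Hessian is diagonal: diag(J_uu, J_vv). Second derivatives: J_uu(-2)=576, J_uu(2)=-192, J_uu(4)=288; J_vv(-4)=288, J_vv(0)=-96, J_vv(2)=144.
Local maxima occur where both diagonal entries negative: (2, 0). Count: 1.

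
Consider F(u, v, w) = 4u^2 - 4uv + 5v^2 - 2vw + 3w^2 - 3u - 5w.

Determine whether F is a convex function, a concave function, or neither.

F is quadratic, so its Hessian is the constant matrix H = [[8, -4, 0], [-4, 10, -2], [0, -2, 6]].
Leading principal minors: 8, 64, 352.
All positive ⇒ H ≻ 0 ⇒ convex.

convex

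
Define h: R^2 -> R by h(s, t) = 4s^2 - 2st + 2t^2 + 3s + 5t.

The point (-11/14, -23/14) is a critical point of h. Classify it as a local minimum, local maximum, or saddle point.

The Hessian of h is constant: H = [[8, -2], [-2, 4]].
det(H) = 8·4 − (-2)² = 28.
det(H) > 0 and tr(H) = 12 > 0, so H is positive definite and the point is a local minimum.

local minimum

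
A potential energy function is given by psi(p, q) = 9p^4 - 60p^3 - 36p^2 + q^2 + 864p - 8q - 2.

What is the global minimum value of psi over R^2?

psi(p,q) separates as A(p) + B(q) − 2, so its minimum is min A + min B − 2.
A'(p) = 36(p - 4)(p - 3)(p + 2) vanishes at p ∈ {-2, 3, 4}; B'(q) = 2q - 8 vanishes at q ∈ {4}.
Local minima of A (where A''>0): A(-2)=-1248, A(4)=1344. Local minima of B: B(4)=-16.
So the global minimum of psi is A(-2) + B(4) − 2 = -1248 − 16 − 2 = -1266, attained at (-2, 4).

-1266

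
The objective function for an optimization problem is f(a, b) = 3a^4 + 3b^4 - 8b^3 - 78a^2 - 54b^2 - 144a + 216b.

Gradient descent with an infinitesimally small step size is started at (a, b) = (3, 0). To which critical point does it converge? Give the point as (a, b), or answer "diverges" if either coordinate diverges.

(4, -3)

f is separable, so gradient descent decouples: a follows -∂f/∂a, b follows -∂f/∂b.
∂f/∂a = 12(a - 4)(a + 1)(a + 3); at a=3 this is -288, so a increases.
∂f/∂b = 12(b - 3)(b - 2)(b + 3); at b=0 this is 216, so b decreases.
a converges to its nearest critical value 4 (a local min of the a-part); b converges to -3. The iterate converges to (4, -3).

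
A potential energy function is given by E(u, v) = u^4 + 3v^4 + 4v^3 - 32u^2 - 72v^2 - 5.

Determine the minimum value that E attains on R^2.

E(u,v) separates as P(u) + Q(v) − 5, so its minimum is min P + min Q − 5.
P'(u) = 4u(u - 4)(u + 4) vanishes at u ∈ {-4, 0, 4}; Q'(v) = 12v(v - 3)(v + 4) vanishes at v ∈ {-4, 0, 3}.
Local minima of P (where P''>0): P(-4)=-256, P(4)=-256. Local minima of Q: Q(-4)=-640, Q(3)=-297.
So the global minimum of E is P(-4) + Q(-4) − 5 = -256 − 640 − 5 = -901, attained at (-4, -4).

-901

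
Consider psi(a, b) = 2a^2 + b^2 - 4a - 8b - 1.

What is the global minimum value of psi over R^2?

psi(a,b) separates as P(a) + Q(b) − 1, so its minimum is min P + min Q − 1.
P'(a) = 4a - 4 vanishes at a ∈ {1}; Q'(b) = 2b - 8 vanishes at b ∈ {4}.
Local minima of P (where P''>0): P(1)=-2. Local minima of Q: Q(4)=-16.
So the global minimum of psi is P(1) + Q(4) − 1 = -2 − 16 − 1 = -19, attained at (1, 4).

-19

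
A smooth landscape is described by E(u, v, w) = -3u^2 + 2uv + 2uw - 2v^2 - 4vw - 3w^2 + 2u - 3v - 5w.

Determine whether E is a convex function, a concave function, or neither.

E is quadratic, so its Hessian is the constant matrix H = [[-6, 2, 2], [2, -4, -4], [2, -4, -6]].
Leading principal minors: -6, 20, -40.
Signs alternate −, +, − ⇒ H ≺ 0 ⇒ concave.

concave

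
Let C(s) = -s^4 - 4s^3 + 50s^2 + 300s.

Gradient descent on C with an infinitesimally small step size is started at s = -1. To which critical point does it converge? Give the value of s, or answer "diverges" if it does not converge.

-3

C'(s) = -4(s - 5)(s + 3)(s + 5), so C'(-1) = 192.
Gradient descent moves in the -C' direction, i.e. s is decreasing.
The nearest critical point in that direction is s = -3, where C'' = 64 > 0 (a local minimum). The iterate converges there.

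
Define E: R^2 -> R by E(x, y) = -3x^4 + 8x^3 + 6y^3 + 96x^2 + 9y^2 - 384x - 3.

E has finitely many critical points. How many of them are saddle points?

E separates as a function of x plus a function of y, so ∇E=0 decouples.
∂E/∂x = -12(x - 4)(x - 2)(x + 4) = 0 at x ∈ {-4, 2, 4}; ∂E/∂y = 18y(y + 1) = 0 at y ∈ {-1, 0}.
The Hessian is diagonal: diag(E_xx, E_yy). Second derivatives: E_xx(-4)=-576, E_xx(2)=144, E_xx(4)=-192; E_yy(-1)=-18, E_yy(0)=18.
Saddle points occur where the two diagonal entries have opposite signs: (-4, 0), (2, -1), (4, 0). Count: 3.

3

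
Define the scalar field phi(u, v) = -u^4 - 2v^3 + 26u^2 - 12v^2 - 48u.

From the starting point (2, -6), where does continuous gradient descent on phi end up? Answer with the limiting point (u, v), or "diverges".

phi is separable, so gradient descent decouples: u follows -∂phi/∂u, v follows -∂phi/∂v.
∂phi/∂u = -4(u - 3)(u - 1)(u + 4); at u=2 this is 24, so u decreases.
∂phi/∂v = -6v(v + 4); at v=-6 this is -72, so v increases.
u converges to its nearest critical value 1 (a local min of the u-part); v converges to -4. The iterate converges to (1, -4).

(1, -4)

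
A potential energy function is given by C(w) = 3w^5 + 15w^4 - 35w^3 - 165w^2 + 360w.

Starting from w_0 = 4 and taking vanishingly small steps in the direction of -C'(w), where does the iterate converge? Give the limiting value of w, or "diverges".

C'(w) = 15(w - 2)(w - 1)(w + 3)(w + 4), so C'(4) = 5040.
Gradient descent moves in the -C' direction, i.e. w is decreasing.
The nearest critical point in that direction is w = 2, where C'' = 450 > 0 (a local minimum). The iterate converges there.

2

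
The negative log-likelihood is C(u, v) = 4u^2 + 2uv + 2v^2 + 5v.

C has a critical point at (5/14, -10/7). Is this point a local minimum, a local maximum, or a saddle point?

The Hessian of C is constant: H = [[8, 2], [2, 4]].
det(H) = 8·4 − 2² = 28.
det(H) > 0 and tr(H) = 12 > 0, so H is positive definite and the point is a local minimum.

local minimum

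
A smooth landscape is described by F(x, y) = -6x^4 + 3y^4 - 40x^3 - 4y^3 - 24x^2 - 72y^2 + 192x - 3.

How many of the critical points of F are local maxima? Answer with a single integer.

F separates as a function of x plus a function of y, so ∇F=0 decouples.
∂F/∂x = -24(x - 1)(x + 2)(x + 4) = 0 at x ∈ {-4, -2, 1}; ∂F/∂y = 12y(y - 4)(y + 3) = 0 at y ∈ {-3, 0, 4}.
The Hessian is diagonal: diag(F_xx, F_yy). Second derivatives: F_xx(-4)=-240, F_xx(-2)=144, F_xx(1)=-360; F_yy(-3)=252, F_yy(0)=-144, F_yy(4)=336.
Local maxima occur where both diagonal entries negative: (-4, 0), (1, 0). Count: 2.

2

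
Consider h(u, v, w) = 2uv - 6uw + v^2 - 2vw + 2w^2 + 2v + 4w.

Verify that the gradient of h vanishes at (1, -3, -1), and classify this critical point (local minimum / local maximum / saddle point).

∇h = (2v - 6w, 2u + 2v - 2w + 2, -6u - 2v + 4w + 4); substituting (1, -3, -1) gives ∇h = (0, 0, 0), so (1, -3, -1) is indeed a critical point.
The Hessian is constant: H = [[0, 2, -6], [2, 2, -2], [-6, -2, 4]].
Leading principal minors: Δ₁ = 0, Δ₂ = -4, Δ₃ = -40.
The minors fit neither the all-positive nor the alternating-sign pattern, so H is indefinite: a saddle point.

saddle point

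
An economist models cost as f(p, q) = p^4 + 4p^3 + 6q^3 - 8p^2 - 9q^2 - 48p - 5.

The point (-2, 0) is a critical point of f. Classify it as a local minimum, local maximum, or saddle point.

The mixed partial ∂²f/∂p∂q is 0, so the Hessian at any point is diag(f_pp, f_qq) = diag(4(3p^2 + 6p - 4), 18(2q - 1)).
At (-2, 0): H = diag(-16, -18).
Both eigenvalues are negative, so H is negative definite: a local maximum.

local maximum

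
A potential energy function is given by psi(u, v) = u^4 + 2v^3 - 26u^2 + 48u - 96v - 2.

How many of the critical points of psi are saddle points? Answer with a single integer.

psi separates as a function of u plus a function of v, so ∇psi=0 decouples.
∂psi/∂u = 4(u - 3)(u - 1)(u + 4) = 0 at u ∈ {-4, 1, 3}; ∂psi/∂v = 6(v - 4)(v + 4) = 0 at v ∈ {-4, 4}.
The Hessian is diagonal: diag(psi_uu, psi_vv). Second derivatives: psi_uu(-4)=140, psi_uu(1)=-40, psi_uu(3)=56; psi_vv(-4)=-48, psi_vv(4)=48.
Saddle points occur where the two diagonal entries have opposite signs: (-4, -4), (1, 4), (3, -4). Count: 3.

3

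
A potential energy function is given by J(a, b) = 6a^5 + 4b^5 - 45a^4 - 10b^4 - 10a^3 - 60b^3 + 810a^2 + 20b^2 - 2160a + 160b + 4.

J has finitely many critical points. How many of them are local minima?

J separates as a function of a plus a function of b, so ∇J=0 decouples.
∂J/∂a = 30(a - 4)(a - 3)(a - 2)(a + 3) = 0 at a ∈ {-3, 2, 3, 4}; ∂J/∂b = 20(b - 4)(b - 1)(b + 1)(b + 2) = 0 at b ∈ {-2, -1, 1, 4}.
The Hessian is diagonal: diag(J_aa, J_bb). Second derivatives: J_aa(-3)=-6300, J_aa(2)=300, J_aa(3)=-180, J_aa(4)=420; J_bb(-2)=-360, J_bb(-1)=200, J_bb(1)=-360, J_bb(4)=1800.
Local minima occur where both diagonal entries positive: (2, -1), (2, 4), (4, -1), (4, 4). Count: 4.

4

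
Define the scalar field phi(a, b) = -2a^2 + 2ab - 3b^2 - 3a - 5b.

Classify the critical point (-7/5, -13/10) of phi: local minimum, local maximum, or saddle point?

The Hessian of phi is constant: H = [[-4, 2], [2, -6]].
det(H) = (-4)·(-6) − 2² = 20.
det(H) > 0 and tr(H) = -10 < 0, so H is negative definite and the point is a local maximum.

local maximum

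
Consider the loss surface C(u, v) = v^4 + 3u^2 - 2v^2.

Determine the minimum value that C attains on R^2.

-1

C(u,v) separates as P(u) + Q(v), so its minimum is min P + min Q.
P'(u) = 6u vanishes at u ∈ {0}; Q'(v) = 4v(v - 1)(v + 1) vanishes at v ∈ {-1, 0, 1}.
Local minima of P (where P''>0): P(0)=0. Local minima of Q: Q(-1)=-1, Q(1)=-1.
So the global minimum of C is P(0) + Q(-1) = 0 − 1 = -1, attained at (0, -1).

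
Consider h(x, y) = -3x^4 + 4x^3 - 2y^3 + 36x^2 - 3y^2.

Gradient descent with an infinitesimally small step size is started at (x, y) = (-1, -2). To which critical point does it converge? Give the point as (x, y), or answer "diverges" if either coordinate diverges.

(0, -1)

h is separable, so gradient descent decouples: x follows -∂h/∂x, y follows -∂h/∂y.
∂h/∂x = -12x(x - 3)(x + 2); at x=-1 this is -48, so x increases.
∂h/∂y = -6y(y + 1); at y=-2 this is -12, so y increases.
x converges to its nearest critical value 0 (a local min of the x-part); y converges to -1. The iterate converges to (0, -1).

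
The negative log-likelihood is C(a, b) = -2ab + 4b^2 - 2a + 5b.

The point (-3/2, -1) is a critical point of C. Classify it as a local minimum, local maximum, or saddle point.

saddle point

The Hessian of C is constant: H = [[0, -2], [-2, 8]].
det(H) = 0·8 − (-2)² = -4.
Since det(H) < 0, H is indefinite and the critical point is a saddle point.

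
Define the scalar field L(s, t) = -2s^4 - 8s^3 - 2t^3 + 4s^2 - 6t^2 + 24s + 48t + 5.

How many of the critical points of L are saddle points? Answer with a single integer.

L separates as a function of s plus a function of t, so ∇L=0 decouples.
∂L/∂s = -8(s - 1)(s + 1)(s + 3) = 0 at s ∈ {-3, -1, 1}; ∂L/∂t = -6(t - 2)(t + 4) = 0 at t ∈ {-4, 2}.
The Hessian is diagonal: diag(L_ss, L_tt). Second derivatives: L_ss(-3)=-64, L_ss(-1)=32, L_ss(1)=-64; L_tt(-4)=36, L_tt(2)=-36.
Saddle points occur where the two diagonal entries have opposite signs: (-3, -4), (-1, 2), (1, -4). Count: 3.

3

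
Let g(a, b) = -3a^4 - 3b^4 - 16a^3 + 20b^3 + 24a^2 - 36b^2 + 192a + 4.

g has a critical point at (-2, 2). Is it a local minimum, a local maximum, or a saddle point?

The mixed partial ∂²g/∂a∂b is 0, so the Hessian at any point is diag(g_aa, g_bb) = diag(12(-3a^2 - 8a + 4), 12(-3b^2 + 10b - 6)).
At (-2, 2): H = diag(96, 24).
Both eigenvalues are positive, so H is positive definite: a local minimum.

local minimum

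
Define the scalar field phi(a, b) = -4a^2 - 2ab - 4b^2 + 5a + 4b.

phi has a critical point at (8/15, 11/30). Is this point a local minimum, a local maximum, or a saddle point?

local maximum

The Hessian of phi is constant: H = [[-8, -2], [-2, -8]].
det(H) = (-8)·(-8) − (-2)² = 60.
det(H) > 0 and tr(H) = -16 < 0, so H is negative definite and the point is a local maximum.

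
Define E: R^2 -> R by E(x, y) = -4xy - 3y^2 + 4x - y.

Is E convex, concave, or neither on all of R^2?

neither

E is quadratic, so its Hessian is the constant matrix H = [[0, -4], [-4, -6]].
det(H) = -16, tr(H) = -6.
det(H) < 0, so H is indefinite: neither convex nor concave.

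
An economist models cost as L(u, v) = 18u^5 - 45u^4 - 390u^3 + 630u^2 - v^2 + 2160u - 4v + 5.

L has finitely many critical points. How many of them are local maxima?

2

L separates as a function of u plus a function of v, so ∇L=0 decouples.
∂L/∂u = 90(u - 4)(u - 2)(u + 1)(u + 3) = 0 at u ∈ {-3, -1, 2, 4}; ∂L/∂v = -2(v + 2) = 0 at v ∈ {-2}.
The Hessian is diagonal: diag(L_uu, L_vv). Second derivatives: L_uu(-3)=-6300, L_uu(-1)=2700, L_uu(2)=-2700, L_uu(4)=6300; L_vv(-2)=-2.
Local maxima occur where both diagonal entries negative: (-3, -2), (2, -2). Count: 2.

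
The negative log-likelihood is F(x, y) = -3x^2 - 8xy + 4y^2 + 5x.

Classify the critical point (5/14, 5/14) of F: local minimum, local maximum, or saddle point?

The Hessian of F is constant: H = [[-6, -8], [-8, 8]].
det(H) = (-6)·8 − (-8)² = -112.
Since det(H) < 0, H is indefinite and the critical point is a saddle point.

saddle point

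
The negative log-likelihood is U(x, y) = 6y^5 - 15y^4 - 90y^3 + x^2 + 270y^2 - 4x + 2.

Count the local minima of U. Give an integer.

2

U separates as a function of x plus a function of y, so ∇U=0 decouples.
∂U/∂x = 2(x - 2) = 0 at x ∈ {2}; ∂U/∂y = 30y(y - 3)(y - 2)(y + 3) = 0 at y ∈ {-3, 0, 2, 3}.
The Hessian is diagonal: diag(U_xx, U_yy). Second derivatives: U_xx(2)=2; U_yy(-3)=-2700, U_yy(0)=540, U_yy(2)=-300, U_yy(3)=540.
Local minima occur where both diagonal entries positive: (2, 0), (2, 3). Count: 2.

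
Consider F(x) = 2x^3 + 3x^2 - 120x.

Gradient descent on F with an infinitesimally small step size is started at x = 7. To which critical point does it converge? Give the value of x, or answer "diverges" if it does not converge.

F'(x) = 6(x - 4)(x + 5), so F'(7) = 216.
Gradient descent moves in the -F' direction, i.e. x is decreasing.
The nearest critical point in that direction is x = 4, where F'' = 54 > 0 (a local minimum). The iterate converges there.

4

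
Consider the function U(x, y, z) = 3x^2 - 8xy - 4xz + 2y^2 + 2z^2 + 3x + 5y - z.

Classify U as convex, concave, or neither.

U is quadratic, so its Hessian is the constant matrix H = [[6, -8, -4], [-8, 4, 0], [-4, 0, 4]].
Leading principal minors: 6, -40, -224.
Neither pattern holds ⇒ H is indefinite ⇒ neither convex nor concave.

neither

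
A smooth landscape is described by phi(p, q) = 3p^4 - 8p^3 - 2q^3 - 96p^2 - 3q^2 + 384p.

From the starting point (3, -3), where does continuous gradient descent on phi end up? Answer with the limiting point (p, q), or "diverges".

phi is separable, so gradient descent decouples: p follows -∂phi/∂p, q follows -∂phi/∂q.
∂phi/∂p = 12(p - 4)(p - 2)(p + 4); at p=3 this is -84, so p increases.
∂phi/∂q = -6q(q + 1); at q=-3 this is -36, so q increases.
p converges to its nearest critical value 4 (a local min of the p-part); q converges to -1. The iterate converges to (4, -1).

(4, -1)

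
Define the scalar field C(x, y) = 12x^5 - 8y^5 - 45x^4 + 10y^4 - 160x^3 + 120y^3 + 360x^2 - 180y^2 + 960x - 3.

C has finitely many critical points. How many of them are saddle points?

8

C separates as a function of x plus a function of y, so ∇C=0 decouples.
∂C/∂x = 60(x - 4)(x - 2)(x + 1)(x + 2) = 0 at x ∈ {-2, -1, 2, 4}; ∂C/∂y = -40y(y - 3)(y - 1)(y + 3) = 0 at y ∈ {-3, 0, 1, 3}.
The Hessian is diagonal: diag(C_xx, C_yy). Second derivatives: C_xx(-2)=-1440, C_xx(-1)=900, C_xx(2)=-1440, C_xx(4)=3600; C_yy(-3)=2880, C_yy(0)=-360, C_yy(1)=320, C_yy(3)=-1440.
Saddle points occur where the two diagonal entries have opposite signs: (-2, -3), (-2, 1), (-1, 0), (-1, 3), (2, -3), (2, 1), (4, 0), (4, 3). Count: 8.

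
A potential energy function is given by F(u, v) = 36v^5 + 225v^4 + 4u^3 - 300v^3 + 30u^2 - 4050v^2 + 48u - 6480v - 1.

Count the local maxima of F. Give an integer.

F separates as a function of u plus a function of v, so ∇F=0 decouples.
∂F/∂u = 12(u + 1)(u + 4) = 0 at u ∈ {-4, -1}; ∂F/∂v = 180(v - 3)(v + 1)(v + 3)(v + 4) = 0 at v ∈ {-4, -3, -1, 3}.
The Hessian is diagonal: diag(F_uu, F_vv). Second derivatives: F_uu(-4)=-36, F_uu(-1)=36; F_vv(-4)=-3780, F_vv(-3)=2160, F_vv(-1)=-4320, F_vv(3)=30240.
Local maxima occur where both diagonal entries negative: (-4, -4), (-4, -1). Count: 2.

2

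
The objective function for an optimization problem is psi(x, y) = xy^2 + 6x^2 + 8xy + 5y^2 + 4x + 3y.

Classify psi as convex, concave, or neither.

neither

The term xy^2 is cubic, so the Hessian is not constant.
∂²psi/∂y² = 2x + 10, which takes both signs as x varies (negative for sufficiently negative x). A diagonal entry of the Hessian changing sign means the Hessian is neither positive- nor negative-semidefinite on all of R^2.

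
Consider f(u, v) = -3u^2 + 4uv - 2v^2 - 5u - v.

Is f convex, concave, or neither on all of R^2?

f is quadratic, so its Hessian is the constant matrix H = [[-6, 4], [4, -4]].
det(H) = 8, tr(H) = -10.
det(H) > 0 and tr(H) < 0, so H is negative definite everywhere: concave.

concave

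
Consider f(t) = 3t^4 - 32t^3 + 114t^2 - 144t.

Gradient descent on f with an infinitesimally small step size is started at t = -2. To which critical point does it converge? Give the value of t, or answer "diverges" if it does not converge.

1

f'(t) = 12(t - 4)(t - 3)(t - 1), so f'(-2) = -1080.
Gradient descent moves in the -f' direction, i.e. t is increasing.
The nearest critical point in that direction is t = 1, where f'' = 72 > 0 (a local minimum). The iterate converges there.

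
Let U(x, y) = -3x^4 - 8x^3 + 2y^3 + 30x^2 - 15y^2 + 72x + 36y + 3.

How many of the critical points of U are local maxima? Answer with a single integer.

U separates as a function of x plus a function of y, so ∇U=0 decouples.
∂U/∂x = -12(x - 2)(x + 1)(x + 3) = 0 at x ∈ {-3, -1, 2}; ∂U/∂y = 6(y - 3)(y - 2) = 0 at y ∈ {2, 3}.
The Hessian is diagonal: diag(U_xx, U_yy). Second derivatives: U_xx(-3)=-120, U_xx(-1)=72, U_xx(2)=-180; U_yy(2)=-6, U_yy(3)=6.
Local maxima occur where both diagonal entries negative: (-3, 2), (2, 2). Count: 2.

2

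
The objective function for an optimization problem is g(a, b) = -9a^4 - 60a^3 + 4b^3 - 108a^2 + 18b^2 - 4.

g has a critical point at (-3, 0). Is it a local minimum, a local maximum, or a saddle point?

saddle point

The mixed partial ∂²g/∂a∂b is 0, so the Hessian at any point is diag(g_aa, g_bb) = diag(-36(3a^2 + 10a + 6), 12(2b + 3)).
At (-3, 0): H = diag(-108, 36).
The eigenvalues have opposite signs, so H is indefinite: a saddle point.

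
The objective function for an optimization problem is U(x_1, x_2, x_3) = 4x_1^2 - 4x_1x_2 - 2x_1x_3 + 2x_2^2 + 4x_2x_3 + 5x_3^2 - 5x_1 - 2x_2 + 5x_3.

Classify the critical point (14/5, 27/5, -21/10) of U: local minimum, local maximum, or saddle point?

The Hessian is constant: H = [[8, -4, -2], [-4, 4, 4], [-2, 4, 10]].
Leading principal minors: Δ₁ = 8, Δ₂ = 16, Δ₃ = 80.
All leading minors are positive, so H is positive definite: a local minimum.

local minimum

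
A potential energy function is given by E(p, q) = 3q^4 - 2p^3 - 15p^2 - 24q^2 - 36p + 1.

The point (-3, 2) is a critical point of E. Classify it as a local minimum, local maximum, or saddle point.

The mixed partial ∂²E/∂p∂q is 0, so the Hessian at any point is diag(E_pp, E_qq) = diag(-6(2p + 5), 12(3q^2 - 4)).
At (-3, 2): H = diag(6, 96).
Both eigenvalues are positive, so H is positive definite: a local minimum.

local minimum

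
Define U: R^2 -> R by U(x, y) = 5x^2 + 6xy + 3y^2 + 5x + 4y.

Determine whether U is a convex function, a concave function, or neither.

convex

U is quadratic, so its Hessian is the constant matrix H = [[10, 6], [6, 6]].
det(H) = 24, tr(H) = 16.
det(H) > 0 and tr(H) > 0, so H is positive definite everywhere: convex.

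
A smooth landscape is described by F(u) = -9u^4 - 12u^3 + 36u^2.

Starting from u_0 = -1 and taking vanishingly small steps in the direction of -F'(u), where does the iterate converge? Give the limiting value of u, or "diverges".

0

F'(u) = -36u(u - 1)(u + 2), so F'(-1) = -72.
Gradient descent moves in the -F' direction, i.e. u is increasing.
The nearest critical point in that direction is u = 0, where F'' = 72 > 0 (a local minimum). The iterate converges there.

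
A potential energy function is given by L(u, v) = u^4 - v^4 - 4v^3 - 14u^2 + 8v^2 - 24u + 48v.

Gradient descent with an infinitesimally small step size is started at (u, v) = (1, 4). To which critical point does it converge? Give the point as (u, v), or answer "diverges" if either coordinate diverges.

L is separable, so gradient descent decouples: u follows -∂L/∂u, v follows -∂L/∂v.
∂L/∂u = 4(u - 3)(u + 1)(u + 2); at u=1 this is -48, so u increases.
∂L/∂v = -4(v - 2)(v + 2)(v + 3); at v=4 this is -336, so v increases.
The v-coordinate has no critical point in that direction and runs off to infinity.

diverges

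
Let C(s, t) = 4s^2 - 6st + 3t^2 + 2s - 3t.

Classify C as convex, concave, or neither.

C is quadratic, so its Hessian is the constant matrix H = [[8, -6], [-6, 6]].
det(H) = 12, tr(H) = 14.
det(H) > 0 and tr(H) > 0, so H is positive definite everywhere: convex.

convex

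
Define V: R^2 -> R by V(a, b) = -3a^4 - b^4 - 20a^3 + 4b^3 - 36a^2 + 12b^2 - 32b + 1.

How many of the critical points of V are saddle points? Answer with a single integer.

4

V separates as a function of a plus a function of b, so ∇V=0 decouples.
∂V/∂a = -12a(a + 2)(a + 3) = 0 at a ∈ {-3, -2, 0}; ∂V/∂b = -4(b - 4)(b - 1)(b + 2) = 0 at b ∈ {-2, 1, 4}.
The Hessian is diagonal: diag(V_aa, V_bb). Second derivatives: V_aa(-3)=-36, V_aa(-2)=24, V_aa(0)=-72; V_bb(-2)=-72, V_bb(1)=36, V_bb(4)=-72.
Saddle points occur where the two diagonal entries have opposite signs: (-3, 1), (-2, -2), (-2, 4), (0, 1). Count: 4.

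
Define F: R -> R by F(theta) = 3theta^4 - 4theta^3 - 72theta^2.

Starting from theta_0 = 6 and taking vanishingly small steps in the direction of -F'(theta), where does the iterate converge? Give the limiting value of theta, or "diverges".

4

F'(theta) = 12theta(theta - 4)(theta + 3), so F'(6) = 1296.
Gradient descent moves in the -F' direction, i.e. theta is decreasing.
The nearest critical point in that direction is theta = 4, where F'' = 336 > 0 (a local minimum). The iterate converges there.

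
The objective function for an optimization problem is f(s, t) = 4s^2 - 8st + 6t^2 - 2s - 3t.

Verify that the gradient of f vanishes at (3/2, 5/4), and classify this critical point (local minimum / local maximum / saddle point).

local minimum

∇f = (8s - 8t - 2, -8s + 12t - 3); substituting (3/2, 5/4) gives ∇f = (0, 0), so (3/2, 5/4) is indeed a critical point.
The Hessian of f is constant: H = [[8, -8], [-8, 12]].
det(H) = 8·12 − (-8)² = 32.
det(H) > 0 and tr(H) = 20 > 0, so H is positive definite and the point is a local minimum.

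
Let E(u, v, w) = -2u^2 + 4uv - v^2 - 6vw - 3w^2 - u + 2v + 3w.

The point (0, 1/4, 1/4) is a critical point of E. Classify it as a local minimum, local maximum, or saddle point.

The Hessian is constant: H = [[-4, 4, 0], [4, -2, -6], [0, -6, -6]].
Leading principal minors: Δ₁ = -4, Δ₂ = -8, Δ₃ = 192.
The minors fit neither the all-positive nor the alternating-sign pattern, so H is indefinite: a saddle point.

saddle point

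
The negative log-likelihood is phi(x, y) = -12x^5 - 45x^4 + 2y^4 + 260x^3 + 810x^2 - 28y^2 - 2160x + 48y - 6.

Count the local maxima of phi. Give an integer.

phi separates as a function of x plus a function of y, so ∇phi=0 decouples.
∂phi/∂x = -60(x - 3)(x - 1)(x + 3)(x + 4) = 0 at x ∈ {-4, -3, 1, 3}; ∂phi/∂y = 8(y - 2)(y - 1)(y + 3) = 0 at y ∈ {-3, 1, 2}.
The Hessian is diagonal: diag(phi_xx, phi_yy). Second derivatives: phi_xx(-4)=2100, phi_xx(-3)=-1440, phi_xx(1)=2400, phi_xx(3)=-5040; phi_yy(-3)=160, phi_yy(1)=-32, phi_yy(2)=40.
Local maxima occur where both diagonal entries negative: (-3, 1), (3, 1). Count: 2.

2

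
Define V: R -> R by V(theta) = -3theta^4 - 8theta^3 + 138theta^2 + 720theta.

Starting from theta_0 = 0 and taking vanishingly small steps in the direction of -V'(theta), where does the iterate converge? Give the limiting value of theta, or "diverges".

-3

V'(theta) = -12(theta - 5)(theta + 3)(theta + 4), so V'(0) = 720.
Gradient descent moves in the -V' direction, i.e. theta is decreasing.
The nearest critical point in that direction is theta = -3, where V'' = 96 > 0 (a local minimum). The iterate converges there.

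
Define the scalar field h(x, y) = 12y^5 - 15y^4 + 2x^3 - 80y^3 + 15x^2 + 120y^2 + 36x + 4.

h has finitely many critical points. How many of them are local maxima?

h separates as a function of x plus a function of y, so ∇h=0 decouples.
∂h/∂x = 6(x + 2)(x + 3) = 0 at x ∈ {-3, -2}; ∂h/∂y = 60y(y - 2)(y - 1)(y + 2) = 0 at y ∈ {-2, 0, 1, 2}.
The Hessian is diagonal: diag(h_xx, h_yy). Second derivatives: h_xx(-3)=-6, h_xx(-2)=6; h_yy(-2)=-1440, h_yy(0)=240, h_yy(1)=-180, h_yy(2)=480.
Local maxima occur where both diagonal entries negative: (-3, -2), (-3, 1). Count: 2.

2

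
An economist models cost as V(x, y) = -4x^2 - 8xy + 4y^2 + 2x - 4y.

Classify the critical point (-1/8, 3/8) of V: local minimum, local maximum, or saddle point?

saddle point

The Hessian of V is constant: H = [[-8, -8], [-8, 8]].
det(H) = (-8)·8 − (-8)² = -128.
Since det(H) < 0, H is indefinite and the critical point is a saddle point.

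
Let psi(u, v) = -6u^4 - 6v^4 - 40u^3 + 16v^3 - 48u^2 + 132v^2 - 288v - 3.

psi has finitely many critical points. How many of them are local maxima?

psi separates as a function of u plus a function of v, so ∇psi=0 decouples.
∂psi/∂u = -24u(u + 1)(u + 4) = 0 at u ∈ {-4, -1, 0}; ∂psi/∂v = -24(v - 4)(v - 1)(v + 3) = 0 at v ∈ {-3, 1, 4}.
The Hessian is diagonal: diag(psi_uu, psi_vv). Second derivatives: psi_uu(-4)=-288, psi_uu(-1)=72, psi_uu(0)=-96; psi_vv(-3)=-672, psi_vv(1)=288, psi_vv(4)=-504.
Local maxima occur where both diagonal entries negative: (-4, -3), (-4, 4), (0, -3), (0, 4). Count: 4.

4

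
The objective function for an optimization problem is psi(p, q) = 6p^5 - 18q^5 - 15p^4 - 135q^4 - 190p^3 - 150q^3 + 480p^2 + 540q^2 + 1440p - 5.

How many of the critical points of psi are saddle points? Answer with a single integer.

8

psi separates as a function of p plus a function of q, so ∇psi=0 decouples.
∂psi/∂p = 30(p - 4)(p - 3)(p + 1)(p + 4) = 0 at p ∈ {-4, -1, 3, 4}; ∂psi/∂q = -90q(q - 1)(q + 3)(q + 4) = 0 at q ∈ {-4, -3, 0, 1}.
The Hessian is diagonal: diag(psi_pp, psi_qq). Second derivatives: psi_pp(-4)=-5040, psi_pp(-1)=1800, psi_pp(3)=-840, psi_pp(4)=1200; psi_qq(-4)=1800, psi_qq(-3)=-1080, psi_qq(0)=1080, psi_qq(1)=-1800.
Saddle points occur where the two diagonal entries have opposite signs: (-4, -4), (-4, 0), (-1, -3), (-1, 1), (3, -4), (3, 0), (4, -3), (4, 1). Count: 8.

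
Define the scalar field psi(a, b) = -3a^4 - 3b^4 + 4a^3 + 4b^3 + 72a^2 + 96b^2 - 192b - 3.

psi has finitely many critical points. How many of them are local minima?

1

psi separates as a function of a plus a function of b, so ∇psi=0 decouples.
∂psi/∂a = -12a(a - 4)(a + 3) = 0 at a ∈ {-3, 0, 4}; ∂psi/∂b = -12(b - 4)(b - 1)(b + 4) = 0 at b ∈ {-4, 1, 4}.
The Hessian is diagonal: diag(psi_aa, psi_bb). Second derivatives: psi_aa(-3)=-252, psi_aa(0)=144, psi_aa(4)=-336; psi_bb(-4)=-480, psi_bb(1)=180, psi_bb(4)=-288.
Local minima occur where both diagonal entries positive: (0, 1). Count: 1.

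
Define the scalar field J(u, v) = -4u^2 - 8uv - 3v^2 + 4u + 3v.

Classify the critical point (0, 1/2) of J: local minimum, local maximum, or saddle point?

The Hessian of J is constant: H = [[-8, -8], [-8, -6]].
det(H) = (-8)·(-6) − (-8)² = -16.
Since det(H) < 0, H is indefinite and the critical point is a saddle point.

saddle point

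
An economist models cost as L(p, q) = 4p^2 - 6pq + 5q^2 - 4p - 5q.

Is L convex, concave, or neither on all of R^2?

convex

L is quadratic, so its Hessian is the constant matrix H = [[8, -6], [-6, 10]].
det(H) = 44, tr(H) = 18.
det(H) > 0 and tr(H) > 0, so H is positive definite everywhere: convex.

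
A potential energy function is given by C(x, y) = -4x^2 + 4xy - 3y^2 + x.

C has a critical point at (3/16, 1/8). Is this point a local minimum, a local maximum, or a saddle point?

The Hessian of C is constant: H = [[-8, 4], [4, -6]].
det(H) = (-8)·(-6) − 4² = 32.
det(H) > 0 and tr(H) = -14 < 0, so H is negative definite and the point is a local maximum.

local maximum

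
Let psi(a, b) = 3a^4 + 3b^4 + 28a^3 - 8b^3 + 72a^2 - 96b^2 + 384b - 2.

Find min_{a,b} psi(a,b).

psi(a,b) separates as P(a) + Q(b) − 2, so its minimum is min P + min Q − 2.
P'(a) = 12a(a + 3)(a + 4) vanishes at a ∈ {-4, -3, 0}; Q'(b) = 12(b - 4)(b - 2)(b + 4) vanishes at b ∈ {-4, 2, 4}.
Local minima of P (where P''>0): P(-4)=128, P(0)=0. Local minima of Q: Q(-4)=-1792, Q(4)=256.
So the global minimum of psi is P(0) + Q(-4) − 2 = 0 − 1792 − 2 = -1794, attained at (0, -4).

-1794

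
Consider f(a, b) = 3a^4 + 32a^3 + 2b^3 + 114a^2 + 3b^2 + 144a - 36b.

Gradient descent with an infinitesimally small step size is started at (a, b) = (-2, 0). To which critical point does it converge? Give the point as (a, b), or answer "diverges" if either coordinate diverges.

f is separable, so gradient descent decouples: a follows -∂f/∂a, b follows -∂f/∂b.
∂f/∂a = 12(a + 1)(a + 3)(a + 4); at a=-2 this is -24, so a increases.
∂f/∂b = 6(b - 2)(b + 3); at b=0 this is -36, so b increases.
a converges to its nearest critical value -1 (a local min of the a-part); b converges to 2. The iterate converges to (-1, 2).

(-1, 2)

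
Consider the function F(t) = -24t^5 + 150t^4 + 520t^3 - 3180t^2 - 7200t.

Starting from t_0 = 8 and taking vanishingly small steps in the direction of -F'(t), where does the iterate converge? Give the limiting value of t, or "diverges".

diverges

F'(t) = -120(t - 5)(t - 4)(t + 1)(t + 3), so F'(8) = -142560.
Gradient descent moves in the -F' direction, i.e. t is increasing.
There is no critical point above t=8, and F' keeps the same sign, so the iterate runs off to +∞.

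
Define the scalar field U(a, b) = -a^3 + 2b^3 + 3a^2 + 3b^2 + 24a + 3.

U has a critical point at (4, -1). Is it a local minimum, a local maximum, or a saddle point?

local maximum

The mixed partial ∂²U/∂a∂b is 0, so the Hessian at any point is diag(U_aa, U_bb) = diag(6(-a + 1), 6(2b + 1)).
At (4, -1): H = diag(-18, -6).
Both eigenvalues are negative, so H is negative definite: a local maximum.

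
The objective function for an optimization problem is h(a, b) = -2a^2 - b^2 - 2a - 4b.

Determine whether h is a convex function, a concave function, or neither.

concave

h is quadratic, so its Hessian is the constant matrix H = [[-4, 0], [0, -2]].
det(H) = 8, tr(H) = -6.
det(H) > 0 and tr(H) < 0, so H is negative definite everywhere: concave.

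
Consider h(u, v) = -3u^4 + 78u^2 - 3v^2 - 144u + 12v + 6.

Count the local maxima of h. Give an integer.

2

h separates as a function of u plus a function of v, so ∇h=0 decouples.
∂h/∂u = -12(u - 3)(u - 1)(u + 4) = 0 at u ∈ {-4, 1, 3}; ∂h/∂v = -6(v - 2) = 0 at v ∈ {2}.
The Hessian is diagonal: diag(h_uu, h_vv). Second derivatives: h_uu(-4)=-420, h_uu(1)=120, h_uu(3)=-168; h_vv(2)=-6.
Local maxima occur where both diagonal entries negative: (-4, 2), (3, 2). Count: 2.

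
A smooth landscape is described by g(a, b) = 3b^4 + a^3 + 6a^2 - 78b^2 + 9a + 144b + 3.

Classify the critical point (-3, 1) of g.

The mixed partial ∂²g/∂a∂b is 0, so the Hessian at any point is diag(g_aa, g_bb) = diag(6(a + 2), 12(3b^2 - 13)).
At (-3, 1): H = diag(-6, -120).
Both eigenvalues are negative, so H is negative definite: a local maximum.

local maximum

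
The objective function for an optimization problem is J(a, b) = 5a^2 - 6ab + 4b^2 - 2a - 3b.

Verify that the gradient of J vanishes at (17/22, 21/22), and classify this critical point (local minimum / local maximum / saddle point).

local minimum

∇J = (10a - 6b - 2, -6a + 8b - 3); substituting (17/22, 21/22) gives ∇J = (0, 0), so (17/22, 21/22) is indeed a critical point.
The Hessian of J is constant: H = [[10, -6], [-6, 8]].
det(H) = 10·8 − (-6)² = 44.
det(H) > 0 and tr(H) = 18 > 0, so H is positive definite and the point is a local minimum.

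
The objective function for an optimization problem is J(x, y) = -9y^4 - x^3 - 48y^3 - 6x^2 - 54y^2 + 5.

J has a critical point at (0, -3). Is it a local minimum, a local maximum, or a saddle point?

local maximum

The mixed partial ∂²J/∂x∂y is 0, so the Hessian at any point is diag(J_xx, J_yy) = diag(-6(x + 2), -36(3y^2 + 8y + 3)).
At (0, -3): H = diag(-12, -216).
Both eigenvalues are negative, so H is negative definite: a local maximum.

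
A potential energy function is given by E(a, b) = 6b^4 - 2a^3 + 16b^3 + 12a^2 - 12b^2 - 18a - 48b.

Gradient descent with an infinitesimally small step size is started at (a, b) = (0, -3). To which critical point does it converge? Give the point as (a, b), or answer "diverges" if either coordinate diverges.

(1, -2)

E is separable, so gradient descent decouples: a follows -∂E/∂a, b follows -∂E/∂b.
∂E/∂a = -6(a - 3)(a - 1); at a=0 this is -18, so a increases.
∂E/∂b = 24(b - 1)(b + 1)(b + 2); at b=-3 this is -192, so b increases.
a converges to its nearest critical value 1 (a local min of the a-part); b converges to -2. The iterate converges to (1, -2).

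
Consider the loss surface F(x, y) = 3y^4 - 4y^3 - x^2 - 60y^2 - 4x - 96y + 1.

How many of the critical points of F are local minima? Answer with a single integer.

0

F separates as a function of x plus a function of y, so ∇F=0 decouples.
∂F/∂x = -2(x + 2) = 0 at x ∈ {-2}; ∂F/∂y = 12(y - 4)(y + 1)(y + 2) = 0 at y ∈ {-2, -1, 4}.
The Hessian is diagonal: diag(F_xx, F_yy). Second derivatives: F_xx(-2)=-2; F_yy(-2)=72, F_yy(-1)=-60, F_yy(4)=360.
Local minima occur where both diagonal entries positive: none. Count: 0.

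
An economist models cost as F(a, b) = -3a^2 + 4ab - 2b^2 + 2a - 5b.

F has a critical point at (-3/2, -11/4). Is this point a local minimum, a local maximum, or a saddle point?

local maximum

The Hessian of F is constant: H = [[-6, 4], [4, -4]].
det(H) = (-6)·(-4) − 4² = 8.
det(H) > 0 and tr(H) = -10 < 0, so H is negative definite and the point is a local maximum.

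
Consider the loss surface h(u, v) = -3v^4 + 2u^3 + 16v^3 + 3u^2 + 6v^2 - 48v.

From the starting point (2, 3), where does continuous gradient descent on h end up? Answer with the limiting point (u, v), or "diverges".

h is separable, so gradient descent decouples: u follows -∂h/∂u, v follows -∂h/∂v.
∂h/∂u = 6u(u + 1); at u=2 this is 36, so u decreases.
∂h/∂v = -12(v - 4)(v - 1)(v + 1); at v=3 this is 96, so v decreases.
u converges to its nearest critical value 0 (a local min of the u-part); v converges to 1. The iterate converges to (0, 1).

(0, 1)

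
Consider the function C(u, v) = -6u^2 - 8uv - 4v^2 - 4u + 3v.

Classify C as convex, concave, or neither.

concave

C is quadratic, so its Hessian is the constant matrix H = [[-12, -8], [-8, -8]].
det(H) = 32, tr(H) = -20.
det(H) > 0 and tr(H) < 0, so H is negative definite everywhere: concave.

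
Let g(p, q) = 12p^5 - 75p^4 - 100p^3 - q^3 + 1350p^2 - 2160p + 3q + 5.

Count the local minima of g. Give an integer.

2

g separates as a function of p plus a function of q, so ∇g=0 decouples.
∂g/∂p = 60(p - 4)(p - 3)(p - 1)(p + 3) = 0 at p ∈ {-3, 1, 3, 4}; ∂g/∂q = -3(q - 1)(q + 1) = 0 at q ∈ {-1, 1}.
The Hessian is diagonal: diag(g_pp, g_qq). Second derivatives: g_pp(-3)=-10080, g_pp(1)=1440, g_pp(3)=-720, g_pp(4)=1260; g_qq(-1)=6, g_qq(1)=-6.
Local minima occur where both diagonal entries positive: (1, -1), (4, -1). Count: 2.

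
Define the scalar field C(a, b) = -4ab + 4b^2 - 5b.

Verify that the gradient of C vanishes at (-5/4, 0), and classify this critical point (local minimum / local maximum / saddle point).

∇C = (-4b, -4a + 8b - 5); substituting (-5/4, 0) gives ∇C = (0, 0), so (-5/4, 0) is indeed a critical point.
The Hessian of C is constant: H = [[0, -4], [-4, 8]].
det(H) = 0·8 − (-4)² = -16.
Since det(H) < 0, H is indefinite and the critical point is a saddle point.

saddle point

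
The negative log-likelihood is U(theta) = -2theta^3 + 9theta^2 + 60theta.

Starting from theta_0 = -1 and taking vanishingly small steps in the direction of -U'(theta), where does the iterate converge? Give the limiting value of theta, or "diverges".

-2

U'(theta) = -6(theta - 5)(theta + 2), so U'(-1) = 36.
Gradient descent moves in the -U' direction, i.e. theta is decreasing.
The nearest critical point in that direction is theta = -2, where U'' = 42 > 0 (a local minimum). The iterate converges there.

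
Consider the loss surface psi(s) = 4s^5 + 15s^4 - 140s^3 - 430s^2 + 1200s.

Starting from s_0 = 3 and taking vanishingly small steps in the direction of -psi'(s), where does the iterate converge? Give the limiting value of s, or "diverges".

psi'(s) = 20(s - 4)(s - 1)(s + 3)(s + 5), so psi'(3) = -1920.
Gradient descent moves in the -psi' direction, i.e. s is increasing.
The nearest critical point in that direction is s = 4, where psi'' = 3780 > 0 (a local minimum). The iterate converges there.

4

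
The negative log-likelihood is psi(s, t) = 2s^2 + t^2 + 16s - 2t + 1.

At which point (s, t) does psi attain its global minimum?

psi(s,t) separates as P(s) + Q(t) + 1, so its minimum is min P + min Q + 1.
P'(s) = 4s + 16 vanishes at s ∈ {-4}; Q'(t) = 2(t - 1) vanishes at t ∈ {1}.
Local minima of P (where P''>0): P(-4)=-32. Local minima of Q: Q(1)=-1.
So the global minimum of psi is P(-4) + Q(1) + 1 = -32 − 1 + 1 = -32, attained at (-4, 1).

(-4, 1)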